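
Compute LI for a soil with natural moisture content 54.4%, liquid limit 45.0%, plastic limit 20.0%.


Result: 1.376

Derivation:
First compute the plasticity index:
PI = LL - PL = 45.0 - 20.0 = 25.0
Then compute the liquidity index:
LI = (w - PL) / PI
LI = (54.4 - 20.0) / 25.0
LI = 1.376


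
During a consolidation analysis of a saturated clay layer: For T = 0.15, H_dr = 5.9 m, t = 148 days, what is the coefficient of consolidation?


Result: 0.03528 m^2/day

Derivation:
Using cv = T * H_dr^2 / t
H_dr^2 = 5.9^2 = 34.81
cv = 0.15 * 34.81 / 148
cv = 0.03528 m^2/day


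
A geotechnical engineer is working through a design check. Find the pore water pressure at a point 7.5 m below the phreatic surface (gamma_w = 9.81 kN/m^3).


Result: 73.58 kPa

Derivation:
Using u = gamma_w * h_w
u = 9.81 * 7.5
u = 73.58 kPa


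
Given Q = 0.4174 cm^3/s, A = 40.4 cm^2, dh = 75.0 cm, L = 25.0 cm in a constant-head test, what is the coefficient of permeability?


Compute hydraulic gradient:
i = dh / L = 75.0 / 25.0 = 3
Then apply Darcy's law:
k = Q / (A * i)
k = 0.4174 / (40.4 * 3)
k = 0.4174 / 121.2
k = 0.003444 cm/s


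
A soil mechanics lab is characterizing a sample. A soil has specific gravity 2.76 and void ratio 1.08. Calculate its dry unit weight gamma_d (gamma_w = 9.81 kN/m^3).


Result: 13.017 kN/m^3

Derivation:
Using gamma_d = Gs * gamma_w / (1 + e)
gamma_d = 2.76 * 9.81 / (1 + 1.08)
gamma_d = 2.76 * 9.81 / 2.08
gamma_d = 13.017 kN/m^3


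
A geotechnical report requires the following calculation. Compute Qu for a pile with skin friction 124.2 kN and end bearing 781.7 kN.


Using Qu = Qf + Qb
Qu = 124.2 + 781.7
Qu = 905.9 kN


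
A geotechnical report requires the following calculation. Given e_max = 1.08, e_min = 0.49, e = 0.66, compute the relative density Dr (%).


Using Dr = (e_max - e) / (e_max - e_min) * 100
e_max - e = 1.08 - 0.66 = 0.42
e_max - e_min = 1.08 - 0.49 = 0.59
Dr = 0.42 / 0.59 * 100
Dr = 71.19 %


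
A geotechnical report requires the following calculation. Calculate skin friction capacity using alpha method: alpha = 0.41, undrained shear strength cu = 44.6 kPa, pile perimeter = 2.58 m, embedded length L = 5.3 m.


Using Qs = alpha * cu * perimeter * L
Qs = 0.41 * 44.6 * 2.58 * 5.3
Qs = 250.04 kN


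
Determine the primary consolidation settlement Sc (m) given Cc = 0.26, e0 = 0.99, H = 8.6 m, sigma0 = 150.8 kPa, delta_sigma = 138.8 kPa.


Using Sc = Cc * H / (1 + e0) * log10((sigma0 + delta_sigma) / sigma0)
Stress ratio = (150.8 + 138.8) / 150.8 = 1.92042
log10(1.92042) = 0.283397
Cc * H / (1 + e0) = 0.26 * 8.6 / (1 + 0.99) = 1.12362
Sc = 1.12362 * 0.283397
Sc = 0.3184 m


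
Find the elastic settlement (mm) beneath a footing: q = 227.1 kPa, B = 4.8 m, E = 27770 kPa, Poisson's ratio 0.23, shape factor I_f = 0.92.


Using Se = q * B * (1 - nu^2) * I_f / E
1 - nu^2 = 1 - 0.23^2 = 0.9471
Se = 227.1 * 4.8 * 0.9471 * 0.92 / 27770
Se = 0.034203 m
Convert to mm: Se = 0.034203 * 1000 = 34.203 mm


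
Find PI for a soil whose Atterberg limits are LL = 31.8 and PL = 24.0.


Using PI = LL - PL
PI = 31.8 - 24.0
PI = 7.8


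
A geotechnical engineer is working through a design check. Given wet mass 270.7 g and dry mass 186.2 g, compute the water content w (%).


Using w = (m_wet - m_dry) / m_dry * 100
m_wet - m_dry = 270.7 - 186.2 = 84.5 g
w = 84.5 / 186.2 * 100
w = 45.38 %


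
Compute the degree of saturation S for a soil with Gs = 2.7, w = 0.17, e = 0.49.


Result: 0.9367

Derivation:
Using S = Gs * w / e
S = 2.7 * 0.17 / 0.49
S = 0.9367


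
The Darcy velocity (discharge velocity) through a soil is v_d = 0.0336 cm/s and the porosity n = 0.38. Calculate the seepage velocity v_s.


Result: 0.08842 cm/s

Derivation:
Using v_s = v_d / n
v_s = 0.0336 / 0.38
v_s = 0.08842 cm/s


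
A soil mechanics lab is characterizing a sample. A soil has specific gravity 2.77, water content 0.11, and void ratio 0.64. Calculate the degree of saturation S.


Using S = Gs * w / e
S = 2.77 * 0.11 / 0.64
S = 0.4761


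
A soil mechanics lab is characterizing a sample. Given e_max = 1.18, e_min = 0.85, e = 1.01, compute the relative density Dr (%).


Using Dr = (e_max - e) / (e_max - e_min) * 100
e_max - e = 1.18 - 1.01 = 0.17
e_max - e_min = 1.18 - 0.85 = 0.33
Dr = 0.17 / 0.33 * 100
Dr = 51.52 %


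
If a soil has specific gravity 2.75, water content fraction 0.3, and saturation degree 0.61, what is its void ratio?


Result: 1.3525

Derivation:
Using the relation e = Gs * w / S
e = 2.75 * 0.3 / 0.61
e = 1.3525


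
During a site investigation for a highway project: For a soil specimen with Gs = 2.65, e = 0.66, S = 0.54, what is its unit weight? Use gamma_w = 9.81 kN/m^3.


Result: 17.767 kN/m^3

Derivation:
Using gamma = gamma_w * (Gs + S*e) / (1 + e)
Numerator: Gs + S*e = 2.65 + 0.54*0.66 = 3.0064
Denominator: 1 + e = 1 + 0.66 = 1.66
gamma = 9.81 * 3.0064 / 1.66
gamma = 17.767 kN/m^3


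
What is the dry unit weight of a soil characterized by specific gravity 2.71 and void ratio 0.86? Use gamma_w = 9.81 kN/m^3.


Result: 14.293 kN/m^3

Derivation:
Using gamma_d = Gs * gamma_w / (1 + e)
gamma_d = 2.71 * 9.81 / (1 + 0.86)
gamma_d = 2.71 * 9.81 / 1.86
gamma_d = 14.293 kN/m^3


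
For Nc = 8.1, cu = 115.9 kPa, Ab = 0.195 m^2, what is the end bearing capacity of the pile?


Using Qb = Nc * cu * Ab
Qb = 8.1 * 115.9 * 0.195
Qb = 183.06 kN


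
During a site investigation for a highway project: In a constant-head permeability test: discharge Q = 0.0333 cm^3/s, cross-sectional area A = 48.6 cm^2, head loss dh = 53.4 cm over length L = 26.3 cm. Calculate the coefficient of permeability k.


Compute hydraulic gradient:
i = dh / L = 53.4 / 26.3 = 2.03042
Then apply Darcy's law:
k = Q / (A * i)
k = 0.0333 / (48.6 * 2.03042)
k = 0.0333 / 98.6783
k = 0.000337 cm/s


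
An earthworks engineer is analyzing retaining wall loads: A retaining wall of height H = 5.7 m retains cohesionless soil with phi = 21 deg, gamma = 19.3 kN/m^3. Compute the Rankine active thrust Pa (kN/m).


Result: 148.1 kN/m

Derivation:
Compute active earth pressure coefficient:
Ka = tan^2(45 - phi/2) = tan^2(34.5) = 0.472355
Compute active force:
Pa = 0.5 * Ka * gamma * H^2
Pa = 0.5 * 0.472355 * 19.3 * 5.7^2
Pa = 148.1 kN/m


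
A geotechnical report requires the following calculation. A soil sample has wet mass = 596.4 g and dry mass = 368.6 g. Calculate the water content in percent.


Using w = (m_wet - m_dry) / m_dry * 100
m_wet - m_dry = 596.4 - 368.6 = 227.8 g
w = 227.8 / 368.6 * 100
w = 61.8 %


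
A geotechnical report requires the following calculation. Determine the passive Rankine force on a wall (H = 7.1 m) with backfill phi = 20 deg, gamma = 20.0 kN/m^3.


Result: 1028.17 kN/m

Derivation:
Compute passive earth pressure coefficient:
Kp = tan^2(45 + phi/2) = tan^2(55.0) = 2.039607
Compute passive force:
Pp = 0.5 * Kp * gamma * H^2
Pp = 0.5 * 2.039607 * 20.0 * 7.1^2
Pp = 1028.17 kN/m


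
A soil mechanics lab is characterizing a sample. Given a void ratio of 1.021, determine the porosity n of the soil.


Result: 0.5052

Derivation:
Using the relation n = e / (1 + e)
n = 1.021 / (1 + 1.021)
n = 1.021 / 2.021
n = 0.5052


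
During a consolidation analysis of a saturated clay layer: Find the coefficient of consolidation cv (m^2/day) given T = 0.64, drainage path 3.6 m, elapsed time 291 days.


Result: 0.0285 m^2/day

Derivation:
Using cv = T * H_dr^2 / t
H_dr^2 = 3.6^2 = 12.96
cv = 0.64 * 12.96 / 291
cv = 0.0285 m^2/day


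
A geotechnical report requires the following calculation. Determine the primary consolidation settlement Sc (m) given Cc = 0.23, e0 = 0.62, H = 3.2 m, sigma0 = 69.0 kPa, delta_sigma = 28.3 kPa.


Result: 0.0678 m

Derivation:
Using Sc = Cc * H / (1 + e0) * log10((sigma0 + delta_sigma) / sigma0)
Stress ratio = (69.0 + 28.3) / 69.0 = 1.41014
log10(1.41014) = 0.149264
Cc * H / (1 + e0) = 0.23 * 3.2 / (1 + 0.62) = 0.454321
Sc = 0.454321 * 0.149264
Sc = 0.0678 m


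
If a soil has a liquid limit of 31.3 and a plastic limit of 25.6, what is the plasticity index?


Result: 5.7

Derivation:
Using PI = LL - PL
PI = 31.3 - 25.6
PI = 5.7


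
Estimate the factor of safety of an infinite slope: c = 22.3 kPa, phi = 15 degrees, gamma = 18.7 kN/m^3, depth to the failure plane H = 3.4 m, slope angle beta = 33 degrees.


Using Fs = c / (gamma*H*sin(beta)*cos(beta)) + tan(phi)/tan(beta)
Cohesion contribution = 22.3 / (18.7*3.4*sin(33)*cos(33))
Cohesion contribution = 0.767864
Friction contribution = tan(15)/tan(33) = 0.412606
Fs = 0.767864 + 0.412606
Fs = 1.18


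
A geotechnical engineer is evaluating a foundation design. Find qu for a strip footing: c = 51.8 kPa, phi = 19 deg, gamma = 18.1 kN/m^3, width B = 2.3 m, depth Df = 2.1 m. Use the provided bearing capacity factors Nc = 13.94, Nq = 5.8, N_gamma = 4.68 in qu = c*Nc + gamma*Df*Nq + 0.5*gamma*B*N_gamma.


Compute qu = c*Nc + gamma*Df*Nq + 0.5*gamma*B*N_gamma
Term 1: 51.8 * 13.94 = 722.092
Term 2: 18.1 * 2.1 * 5.8 = 220.458
Term 3: 0.5 * 18.1 * 2.3 * 4.68 = 97.4142
qu = 722.092 + 220.458 + 97.4142
qu = 1039.96 kPa


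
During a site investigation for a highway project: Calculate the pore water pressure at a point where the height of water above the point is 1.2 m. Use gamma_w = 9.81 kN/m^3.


Using u = gamma_w * h_w
u = 9.81 * 1.2
u = 11.77 kPa


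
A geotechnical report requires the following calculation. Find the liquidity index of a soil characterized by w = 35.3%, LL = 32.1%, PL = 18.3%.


First compute the plasticity index:
PI = LL - PL = 32.1 - 18.3 = 13.8
Then compute the liquidity index:
LI = (w - PL) / PI
LI = (35.3 - 18.3) / 13.8
LI = 1.232


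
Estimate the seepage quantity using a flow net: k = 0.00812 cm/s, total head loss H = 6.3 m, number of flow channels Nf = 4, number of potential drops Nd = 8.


Convert k to m/s for unit consistency with H:
k = 0.00812 cm/s = 0.00812 / 100 m/s = 8.12e-05 m/s
Using q = k * H * Nf / Nd
Nf / Nd = 4 / 8 = 0.5
q = 8.12e-05 * 6.3 * 0.5
q = 0.0002558 m^3/s per m


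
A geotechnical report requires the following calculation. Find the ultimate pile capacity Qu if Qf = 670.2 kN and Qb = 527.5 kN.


Result: 1197.7 kN

Derivation:
Using Qu = Qf + Qb
Qu = 670.2 + 527.5
Qu = 1197.7 kN


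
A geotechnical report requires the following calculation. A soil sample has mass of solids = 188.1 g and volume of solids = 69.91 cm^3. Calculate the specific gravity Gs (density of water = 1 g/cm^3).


Result: 2.691

Derivation:
Using Gs = m_s / (V_s * rho_w)
Since rho_w = 1 g/cm^3:
Gs = 188.1 / 69.91
Gs = 2.691


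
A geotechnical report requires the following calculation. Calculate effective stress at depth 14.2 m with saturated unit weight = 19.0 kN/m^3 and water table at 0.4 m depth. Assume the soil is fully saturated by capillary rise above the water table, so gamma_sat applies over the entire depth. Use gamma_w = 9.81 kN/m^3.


Total stress = gamma_sat * depth
sigma = 19.0 * 14.2 = 269.8 kPa
Pore water pressure u = gamma_w * (depth - d_wt)
u = 9.81 * (14.2 - 0.4) = 135.378 kPa
Effective stress = sigma - u
sigma' = 269.8 - 135.378 = 134.42 kPa


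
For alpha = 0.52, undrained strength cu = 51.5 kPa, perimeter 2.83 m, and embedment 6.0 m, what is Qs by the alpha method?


Result: 454.72 kN

Derivation:
Using Qs = alpha * cu * perimeter * L
Qs = 0.52 * 51.5 * 2.83 * 6.0
Qs = 454.72 kN


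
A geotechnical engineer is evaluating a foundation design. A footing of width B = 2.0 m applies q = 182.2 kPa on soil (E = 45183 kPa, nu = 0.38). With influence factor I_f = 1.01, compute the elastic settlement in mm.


Using Se = q * B * (1 - nu^2) * I_f / E
1 - nu^2 = 1 - 0.38^2 = 0.8556
Se = 182.2 * 2.0 * 0.8556 * 1.01 / 45183
Se = 0.006969 m
Convert to mm: Se = 0.006969 * 1000 = 6.969 mm


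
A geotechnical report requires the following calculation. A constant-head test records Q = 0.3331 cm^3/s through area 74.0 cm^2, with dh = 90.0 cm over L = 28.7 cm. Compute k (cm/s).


Compute hydraulic gradient:
i = dh / L = 90.0 / 28.7 = 3.13589
Then apply Darcy's law:
k = Q / (A * i)
k = 0.3331 / (74.0 * 3.13589)
k = 0.3331 / 232.056
k = 0.001435 cm/s


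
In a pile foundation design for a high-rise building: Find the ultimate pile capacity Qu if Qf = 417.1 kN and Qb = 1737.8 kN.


Result: 2154.9 kN

Derivation:
Using Qu = Qf + Qb
Qu = 417.1 + 1737.8
Qu = 2154.9 kN


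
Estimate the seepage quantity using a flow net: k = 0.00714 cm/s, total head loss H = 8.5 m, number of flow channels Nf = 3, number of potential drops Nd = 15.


Result: 0.0001214 m^3/s per m

Derivation:
Convert k to m/s for unit consistency with H:
k = 0.00714 cm/s = 0.00714 / 100 m/s = 7.14e-05 m/s
Using q = k * H * Nf / Nd
Nf / Nd = 3 / 15 = 0.2
q = 7.14e-05 * 8.5 * 0.2
q = 0.0001214 m^3/s per m


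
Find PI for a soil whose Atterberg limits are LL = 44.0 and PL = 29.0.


Using PI = LL - PL
PI = 44.0 - 29.0
PI = 15.0


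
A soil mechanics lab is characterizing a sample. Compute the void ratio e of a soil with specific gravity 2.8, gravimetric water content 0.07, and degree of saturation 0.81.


Using the relation e = Gs * w / S
e = 2.8 * 0.07 / 0.81
e = 0.242


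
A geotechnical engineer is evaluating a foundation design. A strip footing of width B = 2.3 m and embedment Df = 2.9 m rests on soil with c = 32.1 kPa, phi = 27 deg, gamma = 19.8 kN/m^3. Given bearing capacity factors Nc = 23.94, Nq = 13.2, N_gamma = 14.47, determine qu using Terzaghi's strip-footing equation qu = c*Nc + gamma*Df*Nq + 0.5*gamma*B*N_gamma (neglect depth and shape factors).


Result: 1855.9 kPa

Derivation:
Compute qu = c*Nc + gamma*Df*Nq + 0.5*gamma*B*N_gamma
Term 1: 32.1 * 23.94 = 768.474
Term 2: 19.8 * 2.9 * 13.2 = 757.944
Term 3: 0.5 * 19.8 * 2.3 * 14.47 = 329.4819
qu = 768.474 + 757.944 + 329.4819
qu = 1855.9 kPa


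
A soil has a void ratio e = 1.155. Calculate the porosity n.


Using the relation n = e / (1 + e)
n = 1.155 / (1 + 1.155)
n = 1.155 / 2.155
n = 0.536


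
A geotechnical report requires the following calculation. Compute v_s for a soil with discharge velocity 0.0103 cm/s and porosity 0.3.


Result: 0.03433 cm/s

Derivation:
Using v_s = v_d / n
v_s = 0.0103 / 0.3
v_s = 0.03433 cm/s


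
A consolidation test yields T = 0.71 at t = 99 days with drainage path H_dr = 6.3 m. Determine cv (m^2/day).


Using cv = T * H_dr^2 / t
H_dr^2 = 6.3^2 = 39.69
cv = 0.71 * 39.69 / 99
cv = 0.28465 m^2/day


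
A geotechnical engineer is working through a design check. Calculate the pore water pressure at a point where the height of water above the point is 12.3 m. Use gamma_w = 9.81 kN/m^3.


Result: 120.66 kPa

Derivation:
Using u = gamma_w * h_w
u = 9.81 * 12.3
u = 120.66 kPa


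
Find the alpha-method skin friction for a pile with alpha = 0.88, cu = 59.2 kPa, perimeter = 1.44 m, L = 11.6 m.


Using Qs = alpha * cu * perimeter * L
Qs = 0.88 * 59.2 * 1.44 * 11.6
Qs = 870.21 kN


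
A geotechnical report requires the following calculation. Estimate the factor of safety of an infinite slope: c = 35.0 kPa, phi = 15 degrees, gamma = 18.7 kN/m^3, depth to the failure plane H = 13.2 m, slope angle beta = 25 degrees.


Using Fs = c / (gamma*H*sin(beta)*cos(beta)) + tan(phi)/tan(beta)
Cohesion contribution = 35.0 / (18.7*13.2*sin(25)*cos(25))
Cohesion contribution = 0.370193
Friction contribution = tan(15)/tan(25) = 0.574619
Fs = 0.370193 + 0.574619
Fs = 0.945


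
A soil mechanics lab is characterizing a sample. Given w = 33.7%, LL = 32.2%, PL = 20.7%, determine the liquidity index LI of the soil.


First compute the plasticity index:
PI = LL - PL = 32.2 - 20.7 = 11.5
Then compute the liquidity index:
LI = (w - PL) / PI
LI = (33.7 - 20.7) / 11.5
LI = 1.13


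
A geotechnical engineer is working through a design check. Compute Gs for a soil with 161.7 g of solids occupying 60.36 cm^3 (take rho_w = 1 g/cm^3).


Using Gs = m_s / (V_s * rho_w)
Since rho_w = 1 g/cm^3:
Gs = 161.7 / 60.36
Gs = 2.679


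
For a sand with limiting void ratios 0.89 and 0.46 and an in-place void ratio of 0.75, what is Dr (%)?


Result: 32.56 %

Derivation:
Using Dr = (e_max - e) / (e_max - e_min) * 100
e_max - e = 0.89 - 0.75 = 0.14
e_max - e_min = 0.89 - 0.46 = 0.43
Dr = 0.14 / 0.43 * 100
Dr = 32.56 %


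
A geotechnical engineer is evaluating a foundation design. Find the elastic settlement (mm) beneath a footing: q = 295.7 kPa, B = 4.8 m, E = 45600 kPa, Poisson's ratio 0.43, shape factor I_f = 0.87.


Using Se = q * B * (1 - nu^2) * I_f / E
1 - nu^2 = 1 - 0.43^2 = 0.8151
Se = 295.7 * 4.8 * 0.8151 * 0.87 / 45600
Se = 0.022073 m
Convert to mm: Se = 0.022073 * 1000 = 22.073 mm


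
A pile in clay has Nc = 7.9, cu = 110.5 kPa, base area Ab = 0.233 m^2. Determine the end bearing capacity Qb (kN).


Using Qb = Nc * cu * Ab
Qb = 7.9 * 110.5 * 0.233
Qb = 203.4 kN


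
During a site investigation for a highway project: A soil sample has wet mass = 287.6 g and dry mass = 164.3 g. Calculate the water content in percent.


Result: 75.05 %

Derivation:
Using w = (m_wet - m_dry) / m_dry * 100
m_wet - m_dry = 287.6 - 164.3 = 123.3 g
w = 123.3 / 164.3 * 100
w = 75.05 %


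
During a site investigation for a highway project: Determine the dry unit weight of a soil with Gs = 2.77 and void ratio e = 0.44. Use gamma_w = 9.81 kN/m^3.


Result: 18.871 kN/m^3

Derivation:
Using gamma_d = Gs * gamma_w / (1 + e)
gamma_d = 2.77 * 9.81 / (1 + 0.44)
gamma_d = 2.77 * 9.81 / 1.44
gamma_d = 18.871 kN/m^3


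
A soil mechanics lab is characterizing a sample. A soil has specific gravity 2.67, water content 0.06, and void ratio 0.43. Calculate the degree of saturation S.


Using S = Gs * w / e
S = 2.67 * 0.06 / 0.43
S = 0.3726


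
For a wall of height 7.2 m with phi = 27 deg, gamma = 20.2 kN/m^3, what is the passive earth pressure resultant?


Compute passive earth pressure coefficient:
Kp = tan^2(45 + phi/2) = tan^2(58.5) = 2.66294
Compute passive force:
Pp = 0.5 * Kp * gamma * H^2
Pp = 0.5 * 2.66294 * 20.2 * 7.2^2
Pp = 1394.27 kN/m


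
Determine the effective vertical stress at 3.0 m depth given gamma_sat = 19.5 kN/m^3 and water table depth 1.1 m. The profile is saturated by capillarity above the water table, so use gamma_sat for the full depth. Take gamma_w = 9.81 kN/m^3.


Total stress = gamma_sat * depth
sigma = 19.5 * 3.0 = 58.5 kPa
Pore water pressure u = gamma_w * (depth - d_wt)
u = 9.81 * (3.0 - 1.1) = 18.639 kPa
Effective stress = sigma - u
sigma' = 58.5 - 18.639 = 39.86 kPa


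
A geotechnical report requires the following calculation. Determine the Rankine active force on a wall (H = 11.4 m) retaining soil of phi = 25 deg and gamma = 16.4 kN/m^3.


Compute active earth pressure coefficient:
Ka = tan^2(45 - phi/2) = tan^2(32.5) = 0.405859
Compute active force:
Pa = 0.5 * Ka * gamma * H^2
Pa = 0.5 * 0.405859 * 16.4 * 11.4^2
Pa = 432.51 kN/m


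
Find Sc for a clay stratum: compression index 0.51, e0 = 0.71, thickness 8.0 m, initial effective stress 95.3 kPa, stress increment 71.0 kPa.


Using Sc = Cc * H / (1 + e0) * log10((sigma0 + delta_sigma) / sigma0)
Stress ratio = (95.3 + 71.0) / 95.3 = 1.74502
log10(1.74502) = 0.241799
Cc * H / (1 + e0) = 0.51 * 8.0 / (1 + 0.71) = 2.38596
Sc = 2.38596 * 0.241799
Sc = 0.5769 m


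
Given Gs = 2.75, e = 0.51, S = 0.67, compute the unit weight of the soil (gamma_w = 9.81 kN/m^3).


Using gamma = gamma_w * (Gs + S*e) / (1 + e)
Numerator: Gs + S*e = 2.75 + 0.67*0.51 = 3.0917
Denominator: 1 + e = 1 + 0.51 = 1.51
gamma = 9.81 * 3.0917 / 1.51
gamma = 20.086 kN/m^3


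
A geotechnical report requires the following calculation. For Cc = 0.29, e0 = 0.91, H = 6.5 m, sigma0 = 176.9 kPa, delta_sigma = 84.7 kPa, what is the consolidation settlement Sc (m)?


Result: 0.1677 m

Derivation:
Using Sc = Cc * H / (1 + e0) * log10((sigma0 + delta_sigma) / sigma0)
Stress ratio = (176.9 + 84.7) / 176.9 = 1.4788
log10(1.4788) = 0.16991
Cc * H / (1 + e0) = 0.29 * 6.5 / (1 + 0.91) = 0.986911
Sc = 0.986911 * 0.16991
Sc = 0.1677 m


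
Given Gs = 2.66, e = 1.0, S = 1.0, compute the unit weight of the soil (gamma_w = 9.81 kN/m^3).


Result: 17.952 kN/m^3

Derivation:
Using gamma = gamma_w * (Gs + S*e) / (1 + e)
Numerator: Gs + S*e = 2.66 + 1.0*1.0 = 3.66
Denominator: 1 + e = 1 + 1.0 = 2.0
gamma = 9.81 * 3.66 / 2.0
gamma = 17.952 kN/m^3


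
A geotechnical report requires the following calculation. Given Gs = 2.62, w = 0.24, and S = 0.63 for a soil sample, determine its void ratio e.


Result: 0.9981

Derivation:
Using the relation e = Gs * w / S
e = 2.62 * 0.24 / 0.63
e = 0.9981


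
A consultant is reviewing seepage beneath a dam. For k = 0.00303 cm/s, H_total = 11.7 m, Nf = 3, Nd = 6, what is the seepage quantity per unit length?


Result: 0.0001773 m^3/s per m

Derivation:
Convert k to m/s for unit consistency with H:
k = 0.00303 cm/s = 0.00303 / 100 m/s = 3.03e-05 m/s
Using q = k * H * Nf / Nd
Nf / Nd = 3 / 6 = 0.5
q = 3.03e-05 * 11.7 * 0.5
q = 0.0001773 m^3/s per m


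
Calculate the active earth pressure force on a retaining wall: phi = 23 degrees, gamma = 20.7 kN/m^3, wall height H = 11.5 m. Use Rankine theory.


Result: 599.66 kN/m

Derivation:
Compute active earth pressure coefficient:
Ka = tan^2(45 - phi/2) = tan^2(33.5) = 0.438092
Compute active force:
Pa = 0.5 * Ka * gamma * H^2
Pa = 0.5 * 0.438092 * 20.7 * 11.5^2
Pa = 599.66 kN/m


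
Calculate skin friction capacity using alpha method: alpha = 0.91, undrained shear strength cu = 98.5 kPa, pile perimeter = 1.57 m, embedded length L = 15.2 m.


Using Qs = alpha * cu * perimeter * L
Qs = 0.91 * 98.5 * 1.57 * 15.2
Qs = 2139.05 kN


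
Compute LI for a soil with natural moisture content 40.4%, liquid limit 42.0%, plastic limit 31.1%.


First compute the plasticity index:
PI = LL - PL = 42.0 - 31.1 = 10.9
Then compute the liquidity index:
LI = (w - PL) / PI
LI = (40.4 - 31.1) / 10.9
LI = 0.853


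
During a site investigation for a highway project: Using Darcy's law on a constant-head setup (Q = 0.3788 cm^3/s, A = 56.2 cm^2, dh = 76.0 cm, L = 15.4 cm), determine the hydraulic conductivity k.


Compute hydraulic gradient:
i = dh / L = 76.0 / 15.4 = 4.93506
Then apply Darcy's law:
k = Q / (A * i)
k = 0.3788 / (56.2 * 4.93506)
k = 0.3788 / 277.351
k = 0.001366 cm/s


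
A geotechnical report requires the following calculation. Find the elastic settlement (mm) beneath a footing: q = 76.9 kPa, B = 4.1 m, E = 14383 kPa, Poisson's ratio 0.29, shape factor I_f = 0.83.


Result: 16.664 mm

Derivation:
Using Se = q * B * (1 - nu^2) * I_f / E
1 - nu^2 = 1 - 0.29^2 = 0.9159
Se = 76.9 * 4.1 * 0.9159 * 0.83 / 14383
Se = 0.016664 m
Convert to mm: Se = 0.016664 * 1000 = 16.664 mm


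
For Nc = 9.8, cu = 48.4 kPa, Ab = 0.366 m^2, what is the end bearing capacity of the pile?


Result: 173.6 kN

Derivation:
Using Qb = Nc * cu * Ab
Qb = 9.8 * 48.4 * 0.366
Qb = 173.6 kN


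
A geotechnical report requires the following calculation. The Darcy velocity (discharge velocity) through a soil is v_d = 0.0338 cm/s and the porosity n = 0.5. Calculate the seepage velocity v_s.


Using v_s = v_d / n
v_s = 0.0338 / 0.5
v_s = 0.0676 cm/s


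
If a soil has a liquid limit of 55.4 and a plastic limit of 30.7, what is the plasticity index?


Using PI = LL - PL
PI = 55.4 - 30.7
PI = 24.7


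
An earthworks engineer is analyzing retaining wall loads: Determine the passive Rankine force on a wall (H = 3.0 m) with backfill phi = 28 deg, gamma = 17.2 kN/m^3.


Compute passive earth pressure coefficient:
Kp = tan^2(45 + phi/2) = tan^2(59.0) = 2.769826
Compute passive force:
Pp = 0.5 * Kp * gamma * H^2
Pp = 0.5 * 2.769826 * 17.2 * 3.0^2
Pp = 214.38 kN/m


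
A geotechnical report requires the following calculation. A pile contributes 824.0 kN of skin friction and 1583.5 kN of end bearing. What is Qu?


Using Qu = Qf + Qb
Qu = 824.0 + 1583.5
Qu = 2407.5 kN


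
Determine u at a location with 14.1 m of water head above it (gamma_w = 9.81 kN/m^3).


Result: 138.32 kPa

Derivation:
Using u = gamma_w * h_w
u = 9.81 * 14.1
u = 138.32 kPa


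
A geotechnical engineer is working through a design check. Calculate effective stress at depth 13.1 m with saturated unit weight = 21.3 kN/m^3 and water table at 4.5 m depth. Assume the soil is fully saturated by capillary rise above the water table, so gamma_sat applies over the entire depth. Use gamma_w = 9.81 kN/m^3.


Total stress = gamma_sat * depth
sigma = 21.3 * 13.1 = 279.03 kPa
Pore water pressure u = gamma_w * (depth - d_wt)
u = 9.81 * (13.1 - 4.5) = 84.366 kPa
Effective stress = sigma - u
sigma' = 279.03 - 84.366 = 194.66 kPa


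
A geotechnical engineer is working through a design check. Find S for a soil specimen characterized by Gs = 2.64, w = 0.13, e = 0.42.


Using S = Gs * w / e
S = 2.64 * 0.13 / 0.42
S = 0.8171


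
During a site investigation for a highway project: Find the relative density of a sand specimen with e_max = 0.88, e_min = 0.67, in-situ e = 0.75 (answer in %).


Using Dr = (e_max - e) / (e_max - e_min) * 100
e_max - e = 0.88 - 0.75 = 0.13
e_max - e_min = 0.88 - 0.67 = 0.21
Dr = 0.13 / 0.21 * 100
Dr = 61.9 %


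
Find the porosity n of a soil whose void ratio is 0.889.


Result: 0.4706

Derivation:
Using the relation n = e / (1 + e)
n = 0.889 / (1 + 0.889)
n = 0.889 / 1.889
n = 0.4706


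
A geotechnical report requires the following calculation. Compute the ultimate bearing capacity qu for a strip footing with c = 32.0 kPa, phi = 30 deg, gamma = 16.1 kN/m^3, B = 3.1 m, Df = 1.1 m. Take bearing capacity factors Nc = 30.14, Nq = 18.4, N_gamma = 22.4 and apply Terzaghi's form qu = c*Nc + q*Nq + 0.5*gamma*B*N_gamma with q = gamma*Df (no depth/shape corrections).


Compute qu = c*Nc + gamma*Df*Nq + 0.5*gamma*B*N_gamma
Term 1: 32.0 * 30.14 = 964.48
Term 2: 16.1 * 1.1 * 18.4 = 325.864
Term 3: 0.5 * 16.1 * 3.1 * 22.4 = 558.992
qu = 964.48 + 325.864 + 558.992
qu = 1849.34 kPa


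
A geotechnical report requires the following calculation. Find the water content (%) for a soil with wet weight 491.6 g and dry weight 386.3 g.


Using w = (m_wet - m_dry) / m_dry * 100
m_wet - m_dry = 491.6 - 386.3 = 105.3 g
w = 105.3 / 386.3 * 100
w = 27.26 %


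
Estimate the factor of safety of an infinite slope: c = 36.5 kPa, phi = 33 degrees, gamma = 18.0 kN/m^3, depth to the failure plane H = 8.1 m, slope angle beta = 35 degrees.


Result: 1.46

Derivation:
Using Fs = c / (gamma*H*sin(beta)*cos(beta)) + tan(phi)/tan(beta)
Cohesion contribution = 36.5 / (18.0*8.1*sin(35)*cos(35))
Cohesion contribution = 0.532819
Friction contribution = tan(33)/tan(35) = 0.92745
Fs = 0.532819 + 0.92745
Fs = 1.46


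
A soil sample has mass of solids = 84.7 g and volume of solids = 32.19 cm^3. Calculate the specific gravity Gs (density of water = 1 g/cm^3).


Result: 2.631

Derivation:
Using Gs = m_s / (V_s * rho_w)
Since rho_w = 1 g/cm^3:
Gs = 84.7 / 32.19
Gs = 2.631


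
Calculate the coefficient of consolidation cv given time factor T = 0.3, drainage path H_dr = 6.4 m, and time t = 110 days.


Using cv = T * H_dr^2 / t
H_dr^2 = 6.4^2 = 40.96
cv = 0.3 * 40.96 / 110
cv = 0.11171 m^2/day


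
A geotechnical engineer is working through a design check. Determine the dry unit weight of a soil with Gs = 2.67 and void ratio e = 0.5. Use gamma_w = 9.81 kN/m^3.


Using gamma_d = Gs * gamma_w / (1 + e)
gamma_d = 2.67 * 9.81 / (1 + 0.5)
gamma_d = 2.67 * 9.81 / 1.5
gamma_d = 17.462 kN/m^3


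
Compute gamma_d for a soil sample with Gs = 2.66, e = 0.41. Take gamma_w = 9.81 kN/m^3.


Result: 18.507 kN/m^3

Derivation:
Using gamma_d = Gs * gamma_w / (1 + e)
gamma_d = 2.66 * 9.81 / (1 + 0.41)
gamma_d = 2.66 * 9.81 / 1.41
gamma_d = 18.507 kN/m^3


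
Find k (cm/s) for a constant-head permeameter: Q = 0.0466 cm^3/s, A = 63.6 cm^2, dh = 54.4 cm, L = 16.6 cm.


Compute hydraulic gradient:
i = dh / L = 54.4 / 16.6 = 3.27711
Then apply Darcy's law:
k = Q / (A * i)
k = 0.0466 / (63.6 * 3.27711)
k = 0.0466 / 208.424
k = 0.000224 cm/s


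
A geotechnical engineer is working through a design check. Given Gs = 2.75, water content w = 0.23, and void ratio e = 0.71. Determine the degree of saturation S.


Result: 0.8908

Derivation:
Using S = Gs * w / e
S = 2.75 * 0.23 / 0.71
S = 0.8908


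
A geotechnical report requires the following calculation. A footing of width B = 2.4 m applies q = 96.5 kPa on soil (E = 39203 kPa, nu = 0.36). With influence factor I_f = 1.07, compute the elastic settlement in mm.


Using Se = q * B * (1 - nu^2) * I_f / E
1 - nu^2 = 1 - 0.36^2 = 0.8704
Se = 96.5 * 2.4 * 0.8704 * 1.07 / 39203
Se = 0.005502 m
Convert to mm: Se = 0.005502 * 1000 = 5.502 mm


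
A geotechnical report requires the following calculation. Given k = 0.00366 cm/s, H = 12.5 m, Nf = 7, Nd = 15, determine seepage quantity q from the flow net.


Convert k to m/s for unit consistency with H:
k = 0.00366 cm/s = 0.00366 / 100 m/s = 3.66e-05 m/s
Using q = k * H * Nf / Nd
Nf / Nd = 7 / 15 = 0.4667
q = 3.66e-05 * 12.5 * 0.4667
q = 0.0002135 m^3/s per m


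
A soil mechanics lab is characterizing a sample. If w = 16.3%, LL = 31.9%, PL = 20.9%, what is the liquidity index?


First compute the plasticity index:
PI = LL - PL = 31.9 - 20.9 = 11.0
Then compute the liquidity index:
LI = (w - PL) / PI
LI = (16.3 - 20.9) / 11.0
LI = -0.418


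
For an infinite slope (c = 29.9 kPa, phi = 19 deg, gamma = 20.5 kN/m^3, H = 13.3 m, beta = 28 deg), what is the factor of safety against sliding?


Using Fs = c / (gamma*H*sin(beta)*cos(beta)) + tan(phi)/tan(beta)
Cohesion contribution = 29.9 / (20.5*13.3*sin(28)*cos(28))
Cohesion contribution = 0.264558
Friction contribution = tan(19)/tan(28) = 0.647586
Fs = 0.264558 + 0.647586
Fs = 0.912


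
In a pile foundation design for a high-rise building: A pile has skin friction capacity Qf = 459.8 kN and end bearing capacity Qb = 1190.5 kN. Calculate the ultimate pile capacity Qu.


Result: 1650.3 kN

Derivation:
Using Qu = Qf + Qb
Qu = 459.8 + 1190.5
Qu = 1650.3 kN


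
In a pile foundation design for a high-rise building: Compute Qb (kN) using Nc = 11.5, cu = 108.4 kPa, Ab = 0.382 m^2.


Using Qb = Nc * cu * Ab
Qb = 11.5 * 108.4 * 0.382
Qb = 476.2 kN


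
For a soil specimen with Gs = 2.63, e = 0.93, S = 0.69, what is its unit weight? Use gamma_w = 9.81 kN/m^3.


Result: 16.63 kN/m^3

Derivation:
Using gamma = gamma_w * (Gs + S*e) / (1 + e)
Numerator: Gs + S*e = 2.63 + 0.69*0.93 = 3.2717
Denominator: 1 + e = 1 + 0.93 = 1.93
gamma = 9.81 * 3.2717 / 1.93
gamma = 16.63 kN/m^3


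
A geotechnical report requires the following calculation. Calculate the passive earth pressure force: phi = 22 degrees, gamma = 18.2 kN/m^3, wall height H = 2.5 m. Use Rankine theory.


Compute passive earth pressure coefficient:
Kp = tan^2(45 + phi/2) = tan^2(56.0) = 2.197987
Compute passive force:
Pp = 0.5 * Kp * gamma * H^2
Pp = 0.5 * 2.197987 * 18.2 * 2.5^2
Pp = 125.01 kN/m


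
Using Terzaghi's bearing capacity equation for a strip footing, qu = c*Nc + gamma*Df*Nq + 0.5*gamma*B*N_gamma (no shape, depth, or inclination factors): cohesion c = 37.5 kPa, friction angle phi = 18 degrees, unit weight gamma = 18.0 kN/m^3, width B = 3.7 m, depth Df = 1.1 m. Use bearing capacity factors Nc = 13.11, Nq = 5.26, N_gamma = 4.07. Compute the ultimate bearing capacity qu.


Compute qu = c*Nc + gamma*Df*Nq + 0.5*gamma*B*N_gamma
Term 1: 37.5 * 13.11 = 491.625
Term 2: 18.0 * 1.1 * 5.26 = 104.148
Term 3: 0.5 * 18.0 * 3.7 * 4.07 = 135.531
qu = 491.625 + 104.148 + 135.531
qu = 731.3 kPa


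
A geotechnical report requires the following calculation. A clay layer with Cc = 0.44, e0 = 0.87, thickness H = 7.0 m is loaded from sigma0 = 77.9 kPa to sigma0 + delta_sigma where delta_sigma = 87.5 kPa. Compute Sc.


Using Sc = Cc * H / (1 + e0) * log10((sigma0 + delta_sigma) / sigma0)
Stress ratio = (77.9 + 87.5) / 77.9 = 2.12323
log10(2.12323) = 0.326998
Cc * H / (1 + e0) = 0.44 * 7.0 / (1 + 0.87) = 1.64706
Sc = 1.64706 * 0.326998
Sc = 0.5386 m


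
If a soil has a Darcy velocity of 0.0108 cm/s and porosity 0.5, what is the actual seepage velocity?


Result: 0.0216 cm/s

Derivation:
Using v_s = v_d / n
v_s = 0.0108 / 0.5
v_s = 0.0216 cm/s


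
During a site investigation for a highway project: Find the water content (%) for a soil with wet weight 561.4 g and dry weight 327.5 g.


Using w = (m_wet - m_dry) / m_dry * 100
m_wet - m_dry = 561.4 - 327.5 = 233.9 g
w = 233.9 / 327.5 * 100
w = 71.42 %


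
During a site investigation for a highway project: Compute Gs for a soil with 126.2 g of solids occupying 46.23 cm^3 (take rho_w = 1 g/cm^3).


Using Gs = m_s / (V_s * rho_w)
Since rho_w = 1 g/cm^3:
Gs = 126.2 / 46.23
Gs = 2.73


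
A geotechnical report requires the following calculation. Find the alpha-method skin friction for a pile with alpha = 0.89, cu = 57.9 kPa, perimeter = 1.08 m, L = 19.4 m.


Using Qs = alpha * cu * perimeter * L
Qs = 0.89 * 57.9 * 1.08 * 19.4
Qs = 1079.68 kN


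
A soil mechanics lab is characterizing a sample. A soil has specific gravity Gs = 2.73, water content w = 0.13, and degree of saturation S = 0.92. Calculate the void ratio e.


Using the relation e = Gs * w / S
e = 2.73 * 0.13 / 0.92
e = 0.3858


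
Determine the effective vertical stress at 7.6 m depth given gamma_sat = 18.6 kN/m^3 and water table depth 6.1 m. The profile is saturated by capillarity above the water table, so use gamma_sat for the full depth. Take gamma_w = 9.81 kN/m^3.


Total stress = gamma_sat * depth
sigma = 18.6 * 7.6 = 141.36 kPa
Pore water pressure u = gamma_w * (depth - d_wt)
u = 9.81 * (7.6 - 6.1) = 14.715 kPa
Effective stress = sigma - u
sigma' = 141.36 - 14.715 = 126.65 kPa


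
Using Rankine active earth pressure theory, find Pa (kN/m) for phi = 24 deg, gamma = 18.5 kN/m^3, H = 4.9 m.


Result: 93.66 kN/m

Derivation:
Compute active earth pressure coefficient:
Ka = tan^2(45 - phi/2) = tan^2(33.0) = 0.42173
Compute active force:
Pa = 0.5 * Ka * gamma * H^2
Pa = 0.5 * 0.42173 * 18.5 * 4.9^2
Pa = 93.66 kN/m


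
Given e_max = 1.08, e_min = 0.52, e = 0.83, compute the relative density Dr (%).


Using Dr = (e_max - e) / (e_max - e_min) * 100
e_max - e = 1.08 - 0.83 = 0.25
e_max - e_min = 1.08 - 0.52 = 0.56
Dr = 0.25 / 0.56 * 100
Dr = 44.64 %


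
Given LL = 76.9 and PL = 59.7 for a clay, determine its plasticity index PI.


Using PI = LL - PL
PI = 76.9 - 59.7
PI = 17.2


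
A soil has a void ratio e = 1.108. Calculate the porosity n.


Result: 0.5256

Derivation:
Using the relation n = e / (1 + e)
n = 1.108 / (1 + 1.108)
n = 1.108 / 2.108
n = 0.5256


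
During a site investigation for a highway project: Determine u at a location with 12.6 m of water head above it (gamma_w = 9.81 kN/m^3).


Using u = gamma_w * h_w
u = 9.81 * 12.6
u = 123.61 kPa


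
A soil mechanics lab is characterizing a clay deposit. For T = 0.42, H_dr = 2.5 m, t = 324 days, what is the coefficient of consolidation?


Using cv = T * H_dr^2 / t
H_dr^2 = 2.5^2 = 6.25
cv = 0.42 * 6.25 / 324
cv = 0.0081 m^2/day


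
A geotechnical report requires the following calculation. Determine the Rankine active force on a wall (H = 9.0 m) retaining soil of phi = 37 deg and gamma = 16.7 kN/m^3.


Compute active earth pressure coefficient:
Ka = tan^2(45 - phi/2) = tan^2(26.5) = 0.248584
Compute active force:
Pa = 0.5 * Ka * gamma * H^2
Pa = 0.5 * 0.248584 * 16.7 * 9.0^2
Pa = 168.13 kN/m


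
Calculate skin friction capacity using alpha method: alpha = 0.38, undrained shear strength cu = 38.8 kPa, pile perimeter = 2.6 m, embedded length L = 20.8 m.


Result: 797.36 kN

Derivation:
Using Qs = alpha * cu * perimeter * L
Qs = 0.38 * 38.8 * 2.6 * 20.8
Qs = 797.36 kN


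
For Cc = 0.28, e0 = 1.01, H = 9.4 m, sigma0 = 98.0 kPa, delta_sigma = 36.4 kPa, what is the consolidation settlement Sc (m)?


Using Sc = Cc * H / (1 + e0) * log10((sigma0 + delta_sigma) / sigma0)
Stress ratio = (98.0 + 36.4) / 98.0 = 1.37143
log10(1.37143) = 0.137173
Cc * H / (1 + e0) = 0.28 * 9.4 / (1 + 1.01) = 1.30945
Sc = 1.30945 * 0.137173
Sc = 0.1796 m


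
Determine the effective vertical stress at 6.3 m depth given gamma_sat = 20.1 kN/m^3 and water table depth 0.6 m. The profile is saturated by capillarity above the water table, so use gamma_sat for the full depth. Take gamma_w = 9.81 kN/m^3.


Result: 70.71 kPa

Derivation:
Total stress = gamma_sat * depth
sigma = 20.1 * 6.3 = 126.63 kPa
Pore water pressure u = gamma_w * (depth - d_wt)
u = 9.81 * (6.3 - 0.6) = 55.917 kPa
Effective stress = sigma - u
sigma' = 126.63 - 55.917 = 70.71 kPa


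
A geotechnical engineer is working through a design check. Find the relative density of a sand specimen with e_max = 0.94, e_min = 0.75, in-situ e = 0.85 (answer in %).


Using Dr = (e_max - e) / (e_max - e_min) * 100
e_max - e = 0.94 - 0.85 = 0.09
e_max - e_min = 0.94 - 0.75 = 0.19
Dr = 0.09 / 0.19 * 100
Dr = 47.37 %


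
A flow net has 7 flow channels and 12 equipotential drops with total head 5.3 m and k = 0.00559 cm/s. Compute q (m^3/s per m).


Convert k to m/s for unit consistency with H:
k = 0.00559 cm/s = 0.00559 / 100 m/s = 5.59e-05 m/s
Using q = k * H * Nf / Nd
Nf / Nd = 7 / 12 = 0.5833
q = 5.59e-05 * 5.3 * 0.5833
q = 0.0001728 m^3/s per m


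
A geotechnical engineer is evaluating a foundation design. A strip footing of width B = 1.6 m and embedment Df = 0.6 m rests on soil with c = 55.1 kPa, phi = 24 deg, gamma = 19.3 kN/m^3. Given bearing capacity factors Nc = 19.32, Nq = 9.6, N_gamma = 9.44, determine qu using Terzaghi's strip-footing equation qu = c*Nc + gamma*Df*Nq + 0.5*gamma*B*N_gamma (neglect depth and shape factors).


Compute qu = c*Nc + gamma*Df*Nq + 0.5*gamma*B*N_gamma
Term 1: 55.1 * 19.32 = 1064.532
Term 2: 19.3 * 0.6 * 9.6 = 111.168
Term 3: 0.5 * 19.3 * 1.6 * 9.44 = 145.7536
qu = 1064.532 + 111.168 + 145.7536
qu = 1321.45 kPa


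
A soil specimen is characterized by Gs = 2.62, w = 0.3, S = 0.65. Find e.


Result: 1.2092

Derivation:
Using the relation e = Gs * w / S
e = 2.62 * 0.3 / 0.65
e = 1.2092


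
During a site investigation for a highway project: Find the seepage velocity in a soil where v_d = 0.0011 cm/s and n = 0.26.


Result: 0.00423 cm/s

Derivation:
Using v_s = v_d / n
v_s = 0.0011 / 0.26
v_s = 0.00423 cm/s


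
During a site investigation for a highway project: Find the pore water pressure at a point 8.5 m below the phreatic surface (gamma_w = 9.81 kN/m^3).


Using u = gamma_w * h_w
u = 9.81 * 8.5
u = 83.39 kPa


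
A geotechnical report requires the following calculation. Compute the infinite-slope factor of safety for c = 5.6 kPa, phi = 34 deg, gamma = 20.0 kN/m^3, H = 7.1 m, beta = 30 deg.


Using Fs = c / (gamma*H*sin(beta)*cos(beta)) + tan(phi)/tan(beta)
Cohesion contribution = 5.6 / (20.0*7.1*sin(30)*cos(30))
Cohesion contribution = 0.091075
Friction contribution = tan(34)/tan(30) = 1.16828
Fs = 0.091075 + 1.16828
Fs = 1.259


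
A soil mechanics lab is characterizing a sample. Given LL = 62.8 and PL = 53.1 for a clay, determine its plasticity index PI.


Using PI = LL - PL
PI = 62.8 - 53.1
PI = 9.7


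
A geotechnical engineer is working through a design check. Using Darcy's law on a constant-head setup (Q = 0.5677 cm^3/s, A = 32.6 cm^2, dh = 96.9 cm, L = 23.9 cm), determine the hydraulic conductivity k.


Result: 0.004295 cm/s

Derivation:
Compute hydraulic gradient:
i = dh / L = 96.9 / 23.9 = 4.05439
Then apply Darcy's law:
k = Q / (A * i)
k = 0.5677 / (32.6 * 4.05439)
k = 0.5677 / 132.173
k = 0.004295 cm/s


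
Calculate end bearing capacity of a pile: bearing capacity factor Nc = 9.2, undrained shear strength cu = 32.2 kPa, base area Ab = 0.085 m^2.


Using Qb = Nc * cu * Ab
Qb = 9.2 * 32.2 * 0.085
Qb = 25.18 kN


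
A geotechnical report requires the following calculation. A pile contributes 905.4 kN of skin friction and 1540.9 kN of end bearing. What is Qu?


Result: 2446.3 kN

Derivation:
Using Qu = Qf + Qb
Qu = 905.4 + 1540.9
Qu = 2446.3 kN
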